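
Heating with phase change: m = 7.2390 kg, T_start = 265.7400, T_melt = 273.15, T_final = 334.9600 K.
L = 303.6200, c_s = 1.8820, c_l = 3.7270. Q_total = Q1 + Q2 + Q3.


Q1 (sensible, solid) = 7.2390 * 1.8820 * 7.4100 = 100.9523 kJ
Q2 (latent) = 7.2390 * 303.6200 = 2197.9052 kJ
Q3 (sensible, liquid) = 7.2390 * 3.7270 * 61.8100 = 1667.6185 kJ
Q_total = 3966.4761 kJ

3966.4761 kJ


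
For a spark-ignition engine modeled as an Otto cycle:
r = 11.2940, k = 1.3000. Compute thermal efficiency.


r^(k-1) = 2.0694
eta = 1 - 1/2.0694 = 0.5168 = 51.6779%

51.6779%


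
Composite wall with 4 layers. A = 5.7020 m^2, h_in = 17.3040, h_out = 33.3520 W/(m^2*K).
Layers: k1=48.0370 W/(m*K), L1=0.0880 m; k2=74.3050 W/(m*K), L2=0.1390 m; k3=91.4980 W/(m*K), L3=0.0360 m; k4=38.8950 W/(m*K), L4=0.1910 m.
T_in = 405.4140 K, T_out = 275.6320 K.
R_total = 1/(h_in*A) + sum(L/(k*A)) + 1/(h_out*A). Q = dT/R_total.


R_conv_in = 1/(17.3040*5.7020) = 0.0101
R_1 = 0.0880/(48.0370*5.7020) = 0.0003
R_2 = 0.1390/(74.3050*5.7020) = 0.0003
R_3 = 0.0360/(91.4980*5.7020) = 6.9002e-05
R_4 = 0.1910/(38.8950*5.7020) = 0.0009
R_conv_out = 1/(33.3520*5.7020) = 0.0053
R_total = 0.0170 K/W
Q = 129.7820 / 0.0170 = 7646.3821 W

R_total = 0.0170 K/W, Q = 7646.3821 W


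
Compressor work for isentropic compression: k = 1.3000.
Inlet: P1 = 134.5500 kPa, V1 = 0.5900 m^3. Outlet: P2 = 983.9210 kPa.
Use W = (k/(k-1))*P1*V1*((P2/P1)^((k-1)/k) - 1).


(k-1)/k = 0.2308
(P2/P1)^exp = 1.5827
W = 4.3333 * 134.5500 * 0.5900 * (1.5827 - 1) = 200.4531 kJ

200.4531 kJ


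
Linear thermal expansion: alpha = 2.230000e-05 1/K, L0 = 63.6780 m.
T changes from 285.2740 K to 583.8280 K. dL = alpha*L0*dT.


dT = 298.5540 K
dL = 2.230000e-05 * 63.6780 * 298.5540 = 0.423952 m
L_final = 64.101952 m

dL = 0.423952 m


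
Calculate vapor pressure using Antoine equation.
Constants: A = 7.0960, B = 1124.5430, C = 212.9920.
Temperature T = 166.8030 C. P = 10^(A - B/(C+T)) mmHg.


C+T = 379.7950
B/(C+T) = 2.9609
log10(P) = 7.0960 - 2.9609 = 4.1351
P = 10^4.1351 = 13648.3131 mmHg

13648.3131 mmHg


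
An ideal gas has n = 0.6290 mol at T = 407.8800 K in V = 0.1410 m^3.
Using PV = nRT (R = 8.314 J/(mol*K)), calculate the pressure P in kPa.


P = nRT/V = 0.6290 * 8.314 * 407.8800 / 0.1410
= 2133.0109 / 0.1410 = 15127.7369 Pa = 15.1277 kPa

15.1277 kPa


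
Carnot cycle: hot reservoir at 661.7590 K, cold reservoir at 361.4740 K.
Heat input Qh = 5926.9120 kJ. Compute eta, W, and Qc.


eta = 1 - 361.4740/661.7590 = 0.4538
W = 0.4538 * 5926.9120 = 2689.4425 kJ
Qc = 5926.9120 - 2689.4425 = 3237.4695 kJ

eta = 45.3768%, W = 2689.4425 kJ, Qc = 3237.4695 kJ


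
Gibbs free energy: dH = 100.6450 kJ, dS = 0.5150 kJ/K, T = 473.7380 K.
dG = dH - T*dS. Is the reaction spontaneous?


T*dS = 473.7380 * 0.5150 = 243.9751 kJ
dG = 100.6450 - 243.9751 = -143.3301 kJ (spontaneous)

dG = -143.3301 kJ, spontaneous


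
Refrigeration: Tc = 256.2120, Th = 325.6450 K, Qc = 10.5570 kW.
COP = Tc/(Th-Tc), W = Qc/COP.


COP = 256.2120 / 69.4330 = 3.6901
W = 10.5570 / 3.6901 = 2.8609 kW

COP = 3.6901, W = 2.8609 kW


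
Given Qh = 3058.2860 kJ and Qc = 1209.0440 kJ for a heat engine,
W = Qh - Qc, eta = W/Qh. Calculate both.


W = 3058.2860 - 1209.0440 = 1849.2420 kJ
eta = 1849.2420 / 3058.2860 = 0.6047 = 60.4666%

W = 1849.2420 kJ, eta = 60.4666%


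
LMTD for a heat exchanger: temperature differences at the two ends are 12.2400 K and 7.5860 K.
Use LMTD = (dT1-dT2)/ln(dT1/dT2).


dT1/dT2 = 1.6135
ln(dT1/dT2) = 0.4784
LMTD = 4.6540 / 0.4784 = 9.7282 K

9.7282 K


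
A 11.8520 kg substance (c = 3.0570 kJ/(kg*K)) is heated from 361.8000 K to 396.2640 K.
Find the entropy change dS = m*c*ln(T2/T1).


T2/T1 = 1.0953
ln(T2/T1) = 0.0910
dS = 11.8520 * 3.0570 * 0.0910 = 3.2967 kJ/K

3.2967 kJ/K


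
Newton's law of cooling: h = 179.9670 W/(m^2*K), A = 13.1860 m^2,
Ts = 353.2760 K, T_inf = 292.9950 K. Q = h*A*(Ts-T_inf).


dT = 60.2810 K
Q = 179.9670 * 13.1860 * 60.2810 = 143049.5173 W

143049.5173 W


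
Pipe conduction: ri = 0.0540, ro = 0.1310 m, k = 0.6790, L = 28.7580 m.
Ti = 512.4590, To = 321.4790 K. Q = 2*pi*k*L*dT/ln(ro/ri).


dT = 190.9800 K
ln(ro/ri) = 0.8862
Q = 2*pi*0.6790*28.7580*190.9800 / 0.8862 = 26439.7874 W

26439.7874 W


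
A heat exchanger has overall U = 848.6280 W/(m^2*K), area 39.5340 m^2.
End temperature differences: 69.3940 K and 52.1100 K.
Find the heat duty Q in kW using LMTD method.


LMTD = 60.3400 K
Q = 848.6280 * 39.5340 * 60.3400 = 2024386.0735 W = 2024.3861 kW

2024.3861 kW


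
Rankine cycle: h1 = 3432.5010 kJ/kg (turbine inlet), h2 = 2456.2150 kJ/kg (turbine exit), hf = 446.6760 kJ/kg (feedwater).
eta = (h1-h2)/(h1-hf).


W = 976.2860 kJ/kg
Q_in = 2985.8250 kJ/kg
eta = 0.3270 = 32.6974%

eta = 32.6974%


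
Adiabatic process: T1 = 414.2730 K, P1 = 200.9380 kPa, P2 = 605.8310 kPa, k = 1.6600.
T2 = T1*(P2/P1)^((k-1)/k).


(k-1)/k = 0.3976
(P2/P1)^exp = 1.5508
T2 = 414.2730 * 1.5508 = 642.4621 K

642.4621 K


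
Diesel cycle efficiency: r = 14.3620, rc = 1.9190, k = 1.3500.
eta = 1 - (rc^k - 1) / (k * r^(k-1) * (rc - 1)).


r^(k-1) = 2.5411
rc^k = 2.4107
eta = 0.5525 = 55.2520%

55.2520%


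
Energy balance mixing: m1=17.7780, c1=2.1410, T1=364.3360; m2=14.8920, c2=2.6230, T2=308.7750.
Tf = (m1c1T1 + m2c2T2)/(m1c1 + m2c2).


num = 25928.8925
den = 77.1244
Tf = 336.1957 K

336.1957 K


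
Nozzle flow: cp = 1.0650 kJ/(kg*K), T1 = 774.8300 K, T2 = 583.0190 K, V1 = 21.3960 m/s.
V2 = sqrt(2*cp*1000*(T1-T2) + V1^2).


dT = 191.8110 K
2*cp*1000*dT = 408557.4300
V1^2 = 457.7888
V2 = sqrt(409015.2188) = 639.5430 m/s

639.5430 m/s


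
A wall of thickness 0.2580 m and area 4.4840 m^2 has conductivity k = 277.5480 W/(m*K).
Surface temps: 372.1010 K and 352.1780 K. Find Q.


dT = 19.9230 K
Q = 277.5480 * 4.4840 * 19.9230 / 0.2580 = 96103.3961 W

96103.3961 W


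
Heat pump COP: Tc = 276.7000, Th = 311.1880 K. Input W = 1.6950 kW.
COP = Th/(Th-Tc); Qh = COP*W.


COP = 311.1880 / 34.4880 = 9.0231
Qh = 9.0231 * 1.6950 = 15.2941 kW

COP = 9.0231, Qh = 15.2941 kW


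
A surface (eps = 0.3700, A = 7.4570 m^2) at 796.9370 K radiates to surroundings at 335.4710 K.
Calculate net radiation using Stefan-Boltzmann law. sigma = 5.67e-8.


T^4 = 4.0336e+11
Tsurr^4 = 1.2665e+10
Q = 0.3700 * 5.67e-8 * 7.4570 * 3.9070e+11 = 61120.8714 W

61120.8714 W


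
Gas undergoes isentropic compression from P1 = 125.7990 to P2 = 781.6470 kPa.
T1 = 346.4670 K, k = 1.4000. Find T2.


(k-1)/k = 0.2857
(P2/P1)^exp = 1.6853
T2 = 346.4670 * 1.6853 = 583.8867 K

583.8867 K


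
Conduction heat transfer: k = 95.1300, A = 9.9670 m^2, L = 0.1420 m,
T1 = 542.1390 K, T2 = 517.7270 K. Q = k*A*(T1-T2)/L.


dT = 24.4120 K
Q = 95.1300 * 9.9670 * 24.4120 / 0.1420 = 163003.5159 W

163003.5159 W


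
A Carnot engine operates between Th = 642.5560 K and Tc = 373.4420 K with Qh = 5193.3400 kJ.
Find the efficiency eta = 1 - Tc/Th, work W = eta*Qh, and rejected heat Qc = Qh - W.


eta = 1 - 373.4420/642.5560 = 0.4188
W = 0.4188 * 5193.3400 = 2175.0641 kJ
Qc = 5193.3400 - 2175.0641 = 3018.2759 kJ

eta = 41.8818%, W = 2175.0641 kJ, Qc = 3018.2759 kJ


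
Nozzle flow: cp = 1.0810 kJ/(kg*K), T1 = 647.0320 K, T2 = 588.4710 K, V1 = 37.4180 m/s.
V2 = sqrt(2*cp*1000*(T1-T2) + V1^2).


dT = 58.5610 K
2*cp*1000*dT = 126608.8820
V1^2 = 1400.1067
V2 = sqrt(128008.9887) = 357.7834 m/s

357.7834 m/s


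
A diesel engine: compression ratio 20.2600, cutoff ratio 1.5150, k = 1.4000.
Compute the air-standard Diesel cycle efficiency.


r^(k-1) = 3.3316
rc^k = 1.7889
eta = 0.6716 = 67.1593%

67.1593%


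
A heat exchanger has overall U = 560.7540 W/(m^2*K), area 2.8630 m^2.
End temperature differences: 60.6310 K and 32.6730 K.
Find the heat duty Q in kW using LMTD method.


LMTD = 45.2207 K
Q = 560.7540 * 2.8630 * 45.2207 = 72598.9936 W = 72.5990 kW

72.5990 kW


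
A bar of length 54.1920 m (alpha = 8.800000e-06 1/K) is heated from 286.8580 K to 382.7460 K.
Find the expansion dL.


dT = 95.8880 K
dL = 8.800000e-06 * 54.1920 * 95.8880 = 0.045728 m
L_final = 54.237728 m

dL = 0.045728 m


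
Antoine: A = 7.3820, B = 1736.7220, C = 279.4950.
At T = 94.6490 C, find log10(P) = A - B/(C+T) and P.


C+T = 374.1440
B/(C+T) = 4.6419
log10(P) = 7.3820 - 4.6419 = 2.7401
P = 10^2.7401 = 549.7250 mmHg

549.7250 mmHg


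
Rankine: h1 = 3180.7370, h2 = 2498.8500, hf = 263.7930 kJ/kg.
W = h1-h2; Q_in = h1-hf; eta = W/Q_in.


W = 681.8870 kJ/kg
Q_in = 2916.9440 kJ/kg
eta = 0.2338 = 23.3768%

eta = 23.3768%


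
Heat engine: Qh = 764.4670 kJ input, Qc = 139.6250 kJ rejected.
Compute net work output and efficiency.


W = 764.4670 - 139.6250 = 624.8420 kJ
eta = 624.8420 / 764.4670 = 0.8174 = 81.7356%

W = 624.8420 kJ, eta = 81.7356%


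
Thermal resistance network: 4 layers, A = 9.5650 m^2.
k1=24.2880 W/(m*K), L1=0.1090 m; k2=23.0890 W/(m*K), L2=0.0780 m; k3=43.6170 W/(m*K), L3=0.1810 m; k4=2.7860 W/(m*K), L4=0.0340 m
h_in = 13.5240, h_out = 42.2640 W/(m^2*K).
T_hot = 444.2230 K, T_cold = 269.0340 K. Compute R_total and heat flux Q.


R_conv_in = 1/(13.5240*9.5650) = 0.0077
R_1 = 0.1090/(24.2880*9.5650) = 0.0005
R_2 = 0.0780/(23.0890*9.5650) = 0.0004
R_3 = 0.1810/(43.6170*9.5650) = 0.0004
R_4 = 0.0340/(2.7860*9.5650) = 0.0013
R_conv_out = 1/(42.2640*9.5650) = 0.0025
R_total = 0.0127 K/W
Q = 175.1890 / 0.0127 = 13755.0497 W

R_total = 0.0127 K/W, Q = 13755.0497 W


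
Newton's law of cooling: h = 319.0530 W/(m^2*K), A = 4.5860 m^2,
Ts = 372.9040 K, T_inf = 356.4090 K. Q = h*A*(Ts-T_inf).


dT = 16.4950 K
Q = 319.0530 * 4.5860 * 16.4950 = 24135.1056 W

24135.1056 W


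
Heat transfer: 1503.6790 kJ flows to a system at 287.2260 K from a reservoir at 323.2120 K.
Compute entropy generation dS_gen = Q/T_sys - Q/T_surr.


dS_sys = 1503.6790/287.2260 = 5.2352 kJ/K
dS_surr = -1503.6790/323.2120 = -4.6523 kJ/K
dS_gen = 5.2352 - 4.6523 = 0.5829 kJ/K (irreversible)

dS_gen = 0.5829 kJ/K, irreversible


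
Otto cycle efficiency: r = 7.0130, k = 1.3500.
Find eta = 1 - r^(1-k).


r^(k-1) = 1.9773
eta = 1 - 1/1.9773 = 0.4943 = 49.4253%

49.4253%


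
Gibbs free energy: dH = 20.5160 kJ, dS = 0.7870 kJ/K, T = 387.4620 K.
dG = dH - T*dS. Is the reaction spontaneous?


T*dS = 387.4620 * 0.7870 = 304.9326 kJ
dG = 20.5160 - 304.9326 = -284.4166 kJ (spontaneous)

dG = -284.4166 kJ, spontaneous


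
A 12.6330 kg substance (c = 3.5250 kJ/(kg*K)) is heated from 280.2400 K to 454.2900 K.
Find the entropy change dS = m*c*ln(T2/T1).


T2/T1 = 1.6211
ln(T2/T1) = 0.4831
dS = 12.6330 * 3.5250 * 0.4831 = 21.5126 kJ/K

21.5126 kJ/K


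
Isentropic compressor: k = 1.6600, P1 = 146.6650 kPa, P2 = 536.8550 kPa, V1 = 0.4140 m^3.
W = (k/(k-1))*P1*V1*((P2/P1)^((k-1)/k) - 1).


(k-1)/k = 0.3976
(P2/P1)^exp = 1.6752
W = 2.5152 * 146.6650 * 0.4140 * (1.6752 - 1) = 103.1081 kJ

103.1081 kJ


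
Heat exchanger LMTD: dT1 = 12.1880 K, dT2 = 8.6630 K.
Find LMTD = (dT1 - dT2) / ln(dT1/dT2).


dT1/dT2 = 1.4069
ln(dT1/dT2) = 0.3414
LMTD = 3.5250 / 0.3414 = 10.3254 K

10.3254 K


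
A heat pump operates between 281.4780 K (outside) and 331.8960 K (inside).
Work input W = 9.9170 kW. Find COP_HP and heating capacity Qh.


COP = 331.8960 / 50.4180 = 6.5829
Qh = 6.5829 * 9.9170 = 65.2825 kW

COP = 6.5829, Qh = 65.2825 kW


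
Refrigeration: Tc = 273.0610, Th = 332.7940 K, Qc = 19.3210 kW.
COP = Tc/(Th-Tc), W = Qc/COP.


COP = 273.0610 / 59.7330 = 4.5714
W = 19.3210 / 4.5714 = 4.2265 kW

COP = 4.5714, W = 4.2265 kW


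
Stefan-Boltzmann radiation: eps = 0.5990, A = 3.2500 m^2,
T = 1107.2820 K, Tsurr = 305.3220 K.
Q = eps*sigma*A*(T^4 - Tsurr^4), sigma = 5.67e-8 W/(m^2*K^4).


T^4 = 1.5033e+12
Tsurr^4 = 8.6903e+09
Q = 0.5990 * 5.67e-8 * 3.2500 * 1.4946e+12 = 164971.2563 W

164971.2563 W


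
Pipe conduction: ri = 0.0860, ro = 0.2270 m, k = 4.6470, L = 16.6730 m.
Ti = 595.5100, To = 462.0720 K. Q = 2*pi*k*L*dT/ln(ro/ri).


dT = 133.4380 K
ln(ro/ri) = 0.9706
Q = 2*pi*4.6470*16.6730*133.4380 / 0.9706 = 66927.4550 W

66927.4550 W


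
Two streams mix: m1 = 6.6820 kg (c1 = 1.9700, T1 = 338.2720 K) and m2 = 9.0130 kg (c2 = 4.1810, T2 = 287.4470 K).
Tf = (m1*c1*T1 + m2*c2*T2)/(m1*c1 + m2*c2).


num = 15284.8238
den = 50.8469
Tf = 300.6049 K

300.6049 K


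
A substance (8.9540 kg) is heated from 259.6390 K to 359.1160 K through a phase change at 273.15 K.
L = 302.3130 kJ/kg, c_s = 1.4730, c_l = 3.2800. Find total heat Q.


Q1 (sensible, solid) = 8.9540 * 1.4730 * 13.5110 = 178.1998 kJ
Q2 (latent) = 8.9540 * 302.3130 = 2706.9106 kJ
Q3 (sensible, liquid) = 8.9540 * 3.2800 * 85.9660 = 2524.7458 kJ
Q_total = 5409.8562 kJ

5409.8562 kJ


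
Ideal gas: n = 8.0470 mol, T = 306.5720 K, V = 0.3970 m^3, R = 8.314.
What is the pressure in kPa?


P = nRT/V = 8.0470 * 8.314 * 306.5720 / 0.3970
= 20510.5123 / 0.3970 = 51663.7590 Pa = 51.6638 kPa

51.6638 kPa


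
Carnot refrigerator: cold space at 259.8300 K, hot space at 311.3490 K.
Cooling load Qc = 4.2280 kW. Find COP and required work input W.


COP = 259.8300 / 51.5190 = 5.0434
W = 4.2280 / 5.0434 = 0.8383 kW

COP = 5.0434, W = 0.8383 kW


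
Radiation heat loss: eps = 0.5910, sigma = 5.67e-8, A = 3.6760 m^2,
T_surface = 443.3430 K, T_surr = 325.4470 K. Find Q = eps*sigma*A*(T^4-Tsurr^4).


T^4 = 3.8633e+10
Tsurr^4 = 1.1218e+10
Q = 0.5910 * 5.67e-8 * 3.6760 * 2.7415e+10 = 3377.0180 W

3377.0180 W


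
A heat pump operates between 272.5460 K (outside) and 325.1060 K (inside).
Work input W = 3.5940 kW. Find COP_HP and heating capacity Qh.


COP = 325.1060 / 52.5600 = 6.1854
Qh = 6.1854 * 3.5940 = 22.2304 kW

COP = 6.1854, Qh = 22.2304 kW


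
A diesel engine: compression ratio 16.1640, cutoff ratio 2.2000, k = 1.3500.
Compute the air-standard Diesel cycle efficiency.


r^(k-1) = 2.6485
rc^k = 2.8991
eta = 0.5574 = 55.7359%

55.7359%


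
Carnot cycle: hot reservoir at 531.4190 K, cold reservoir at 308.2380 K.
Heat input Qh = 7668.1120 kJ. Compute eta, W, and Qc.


eta = 1 - 308.2380/531.4190 = 0.4200
W = 0.4200 * 7668.1120 = 3220.3909 kJ
Qc = 7668.1120 - 3220.3909 = 4447.7211 kJ

eta = 41.9972%, W = 3220.3909 kJ, Qc = 4447.7211 kJ


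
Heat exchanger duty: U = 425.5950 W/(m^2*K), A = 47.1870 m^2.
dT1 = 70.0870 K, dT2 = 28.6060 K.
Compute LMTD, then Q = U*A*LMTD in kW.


LMTD = 46.2895 K
Q = 425.5950 * 47.1870 * 46.2895 = 929611.5775 W = 929.6116 kW

929.6116 kW


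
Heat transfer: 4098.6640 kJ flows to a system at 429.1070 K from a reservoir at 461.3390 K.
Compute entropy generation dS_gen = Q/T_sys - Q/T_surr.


dS_sys = 4098.6640/429.1070 = 9.5516 kJ/K
dS_surr = -4098.6640/461.3390 = -8.8843 kJ/K
dS_gen = 9.5516 - 8.8843 = 0.6673 kJ/K (irreversible)

dS_gen = 0.6673 kJ/K, irreversible


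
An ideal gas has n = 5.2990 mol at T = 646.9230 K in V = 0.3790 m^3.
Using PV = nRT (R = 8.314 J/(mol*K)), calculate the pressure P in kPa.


P = nRT/V = 5.2990 * 8.314 * 646.9230 / 0.3790
= 28500.7659 / 0.3790 = 75199.9101 Pa = 75.1999 kPa

75.1999 kPa


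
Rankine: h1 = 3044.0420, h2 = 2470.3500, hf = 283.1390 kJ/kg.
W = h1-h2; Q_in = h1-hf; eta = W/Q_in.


W = 573.6920 kJ/kg
Q_in = 2760.9030 kJ/kg
eta = 0.2078 = 20.7791%

eta = 20.7791%


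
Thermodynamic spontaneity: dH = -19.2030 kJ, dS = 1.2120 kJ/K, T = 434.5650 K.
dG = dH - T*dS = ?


T*dS = 434.5650 * 1.2120 = 526.6928 kJ
dG = -19.2030 - 526.6928 = -545.8958 kJ (spontaneous)

dG = -545.8958 kJ, spontaneous


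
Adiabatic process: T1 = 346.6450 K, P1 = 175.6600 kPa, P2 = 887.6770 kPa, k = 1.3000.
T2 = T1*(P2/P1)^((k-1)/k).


(k-1)/k = 0.2308
(P2/P1)^exp = 1.4533
T2 = 346.6450 * 1.4533 = 503.7906 K

503.7906 K


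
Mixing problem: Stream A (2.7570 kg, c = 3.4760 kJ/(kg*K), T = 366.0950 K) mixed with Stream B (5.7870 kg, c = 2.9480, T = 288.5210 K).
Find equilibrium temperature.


num = 8430.6001
den = 26.6434
Tf = 316.4235 K

316.4235 K


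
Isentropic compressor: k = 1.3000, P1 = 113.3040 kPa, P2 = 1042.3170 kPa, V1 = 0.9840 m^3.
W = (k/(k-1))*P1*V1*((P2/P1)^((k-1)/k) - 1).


(k-1)/k = 0.2308
(P2/P1)^exp = 1.6688
W = 4.3333 * 113.3040 * 0.9840 * (1.6688 - 1) = 323.1173 kJ

323.1173 kJ


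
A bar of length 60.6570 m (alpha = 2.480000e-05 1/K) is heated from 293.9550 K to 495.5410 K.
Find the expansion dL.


dT = 201.5860 K
dL = 2.480000e-05 * 60.6570 * 201.5860 = 0.303245 m
L_final = 60.960245 m

dL = 0.303245 m


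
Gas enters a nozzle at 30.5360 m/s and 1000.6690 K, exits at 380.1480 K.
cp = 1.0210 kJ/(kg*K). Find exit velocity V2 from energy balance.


dT = 620.5210 K
2*cp*1000*dT = 1267103.8820
V1^2 = 932.4473
V2 = sqrt(1268036.3293) = 1126.0712 m/s

1126.0712 m/s


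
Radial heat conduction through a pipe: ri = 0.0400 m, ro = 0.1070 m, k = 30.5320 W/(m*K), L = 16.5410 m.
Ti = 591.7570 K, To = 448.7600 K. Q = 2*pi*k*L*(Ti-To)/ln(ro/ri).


dT = 142.9970 K
ln(ro/ri) = 0.9839
Q = 2*pi*30.5320*16.5410*142.9970 / 0.9839 = 461159.3872 W

461159.3872 W


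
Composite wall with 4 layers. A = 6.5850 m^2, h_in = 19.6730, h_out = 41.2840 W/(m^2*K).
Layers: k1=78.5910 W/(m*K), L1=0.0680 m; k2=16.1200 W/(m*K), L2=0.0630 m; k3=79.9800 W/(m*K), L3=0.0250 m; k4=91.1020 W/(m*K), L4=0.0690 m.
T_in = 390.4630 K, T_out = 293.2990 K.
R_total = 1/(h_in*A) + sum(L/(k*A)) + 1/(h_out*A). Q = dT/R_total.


R_conv_in = 1/(19.6730*6.5850) = 0.0077
R_1 = 0.0680/(78.5910*6.5850) = 0.0001
R_2 = 0.0630/(16.1200*6.5850) = 0.0006
R_3 = 0.0250/(79.9800*6.5850) = 4.7468e-05
R_4 = 0.0690/(91.1020*6.5850) = 0.0001
R_conv_out = 1/(41.2840*6.5850) = 0.0037
R_total = 0.0123 K/W
Q = 97.1640 / 0.0123 = 7909.1359 W

R_total = 0.0123 K/W, Q = 7909.1359 W


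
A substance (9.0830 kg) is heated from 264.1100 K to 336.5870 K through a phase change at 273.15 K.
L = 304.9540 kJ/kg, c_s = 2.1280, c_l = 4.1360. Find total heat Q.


Q1 (sensible, solid) = 9.0830 * 2.1280 * 9.0400 = 174.7308 kJ
Q2 (latent) = 9.0830 * 304.9540 = 2769.8972 kJ
Q3 (sensible, liquid) = 9.0830 * 4.1360 * 63.4370 = 2383.1560 kJ
Q_total = 5327.7840 kJ

5327.7840 kJ


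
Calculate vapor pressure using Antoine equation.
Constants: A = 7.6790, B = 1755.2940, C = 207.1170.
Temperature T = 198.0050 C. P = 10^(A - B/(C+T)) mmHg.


C+T = 405.1220
B/(C+T) = 4.3328
log10(P) = 7.6790 - 4.3328 = 3.3462
P = 10^3.3462 = 2219.4528 mmHg

2219.4528 mmHg


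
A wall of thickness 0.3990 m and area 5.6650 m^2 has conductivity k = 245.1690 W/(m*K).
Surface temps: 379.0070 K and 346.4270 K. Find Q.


dT = 32.5800 K
Q = 245.1690 * 5.6650 * 32.5800 / 0.3990 = 113407.9902 W

113407.9902 W


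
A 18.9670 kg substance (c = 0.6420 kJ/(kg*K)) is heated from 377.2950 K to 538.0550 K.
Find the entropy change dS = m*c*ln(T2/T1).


T2/T1 = 1.4261
ln(T2/T1) = 0.3549
dS = 18.9670 * 0.6420 * 0.3549 = 4.3220 kJ/K

4.3220 kJ/K


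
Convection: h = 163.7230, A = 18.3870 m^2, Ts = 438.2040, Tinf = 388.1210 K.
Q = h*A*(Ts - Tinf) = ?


dT = 50.0830 K
Q = 163.7230 * 18.3870 * 50.0830 = 150768.6012 W

150768.6012 W


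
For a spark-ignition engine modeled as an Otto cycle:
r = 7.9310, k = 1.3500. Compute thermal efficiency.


r^(k-1) = 2.0643
eta = 1 - 1/2.0643 = 0.5156 = 51.5565%

51.5565%


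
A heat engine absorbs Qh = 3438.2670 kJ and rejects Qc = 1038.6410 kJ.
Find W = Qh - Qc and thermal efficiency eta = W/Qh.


W = 3438.2670 - 1038.6410 = 2399.6260 kJ
eta = 2399.6260 / 3438.2670 = 0.6979 = 69.7917%

W = 2399.6260 kJ, eta = 69.7917%


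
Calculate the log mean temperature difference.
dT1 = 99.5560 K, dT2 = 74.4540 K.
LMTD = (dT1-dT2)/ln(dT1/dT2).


dT1/dT2 = 1.3371
ln(dT1/dT2) = 0.2905
LMTD = 25.1020 / 0.2905 = 86.3981 K

86.3981 K


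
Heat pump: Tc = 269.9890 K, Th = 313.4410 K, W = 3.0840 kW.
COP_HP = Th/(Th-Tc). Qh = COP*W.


COP = 313.4410 / 43.4520 = 7.2135
Qh = 7.2135 * 3.0840 = 22.2464 kW

COP = 7.2135, Qh = 22.2464 kW


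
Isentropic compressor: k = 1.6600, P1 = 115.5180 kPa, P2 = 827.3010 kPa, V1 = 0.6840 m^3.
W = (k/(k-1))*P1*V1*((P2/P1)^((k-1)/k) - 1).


(k-1)/k = 0.3976
(P2/P1)^exp = 2.1875
W = 2.5152 * 115.5180 * 0.6840 * (2.1875 - 1) = 235.9926 kJ

235.9926 kJ


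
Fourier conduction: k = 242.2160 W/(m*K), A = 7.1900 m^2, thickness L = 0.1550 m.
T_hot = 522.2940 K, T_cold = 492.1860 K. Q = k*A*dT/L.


dT = 30.1080 K
Q = 242.2160 * 7.1900 * 30.1080 / 0.1550 = 338284.3662 W

338284.3662 W


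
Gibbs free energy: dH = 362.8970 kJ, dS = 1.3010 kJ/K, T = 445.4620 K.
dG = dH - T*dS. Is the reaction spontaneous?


T*dS = 445.4620 * 1.3010 = 579.5461 kJ
dG = 362.8970 - 579.5461 = -216.6491 kJ (spontaneous)

dG = -216.6491 kJ, spontaneous


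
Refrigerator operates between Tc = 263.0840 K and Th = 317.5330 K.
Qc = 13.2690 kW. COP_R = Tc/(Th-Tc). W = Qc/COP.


COP = 263.0840 / 54.4490 = 4.8318
W = 13.2690 / 4.8318 = 2.7462 kW

COP = 4.8318, W = 2.7462 kW


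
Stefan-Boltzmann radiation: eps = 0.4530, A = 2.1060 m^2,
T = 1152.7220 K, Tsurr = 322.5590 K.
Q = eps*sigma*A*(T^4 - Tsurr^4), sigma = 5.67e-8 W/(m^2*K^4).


T^4 = 1.7656e+12
Tsurr^4 = 1.0825e+10
Q = 0.4530 * 5.67e-8 * 2.1060 * 1.7548e+12 = 94922.0386 W

94922.0386 W


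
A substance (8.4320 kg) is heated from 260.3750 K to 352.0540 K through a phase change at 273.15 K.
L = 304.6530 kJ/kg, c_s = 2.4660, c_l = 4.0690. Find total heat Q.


Q1 (sensible, solid) = 8.4320 * 2.4660 * 12.7750 = 265.6346 kJ
Q2 (latent) = 8.4320 * 304.6530 = 2568.8341 kJ
Q3 (sensible, liquid) = 8.4320 * 4.0690 * 78.9040 = 2707.1811 kJ
Q_total = 5541.6497 kJ

5541.6497 kJ


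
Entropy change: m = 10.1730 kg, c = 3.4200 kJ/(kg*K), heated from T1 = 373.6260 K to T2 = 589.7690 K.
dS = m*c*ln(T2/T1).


T2/T1 = 1.5785
ln(T2/T1) = 0.4565
dS = 10.1730 * 3.4200 * 0.4565 = 15.8815 kJ/K

15.8815 kJ/K


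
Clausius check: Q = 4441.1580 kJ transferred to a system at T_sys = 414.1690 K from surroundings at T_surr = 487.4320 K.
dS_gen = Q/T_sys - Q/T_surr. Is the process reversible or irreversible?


dS_sys = 4441.1580/414.1690 = 10.7231 kJ/K
dS_surr = -4441.1580/487.4320 = -9.1113 kJ/K
dS_gen = 10.7231 - 9.1113 = 1.6117 kJ/K (irreversible)

dS_gen = 1.6117 kJ/K, irreversible


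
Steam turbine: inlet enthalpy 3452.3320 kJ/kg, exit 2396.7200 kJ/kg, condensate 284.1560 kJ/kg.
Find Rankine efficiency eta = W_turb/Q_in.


W = 1055.6120 kJ/kg
Q_in = 3168.1760 kJ/kg
eta = 0.3332 = 33.3192%

eta = 33.3192%


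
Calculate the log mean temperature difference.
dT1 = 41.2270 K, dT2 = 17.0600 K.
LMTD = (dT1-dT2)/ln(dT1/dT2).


dT1/dT2 = 2.4166
ln(dT1/dT2) = 0.8824
LMTD = 24.1670 / 0.8824 = 27.3891 K

27.3891 K


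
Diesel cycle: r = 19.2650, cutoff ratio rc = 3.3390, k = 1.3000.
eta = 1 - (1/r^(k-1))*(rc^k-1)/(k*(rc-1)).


r^(k-1) = 2.4290
rc^k = 4.7940
eta = 0.4863 = 48.6315%

48.6315%


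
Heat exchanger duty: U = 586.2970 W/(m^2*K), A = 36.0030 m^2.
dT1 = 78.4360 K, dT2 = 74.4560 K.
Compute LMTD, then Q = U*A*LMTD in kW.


LMTD = 76.4287 K
Q = 586.2970 * 36.0030 * 76.4287 = 1613292.0802 W = 1613.2921 kW

1613.2921 kW


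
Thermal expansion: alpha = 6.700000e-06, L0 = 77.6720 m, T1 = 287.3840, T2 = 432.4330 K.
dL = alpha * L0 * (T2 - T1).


dT = 145.0490 K
dL = 6.700000e-06 * 77.6720 * 145.0490 = 0.075484 m
L_final = 77.747484 m

dL = 0.075484 m


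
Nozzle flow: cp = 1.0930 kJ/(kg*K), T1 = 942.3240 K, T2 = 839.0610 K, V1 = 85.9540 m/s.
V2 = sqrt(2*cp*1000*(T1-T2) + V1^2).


dT = 103.2630 K
2*cp*1000*dT = 225732.9180
V1^2 = 7388.0901
V2 = sqrt(233121.0081) = 482.8261 m/s

482.8261 m/s


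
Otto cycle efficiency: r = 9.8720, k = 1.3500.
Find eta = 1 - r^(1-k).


r^(k-1) = 2.2286
eta = 1 - 1/2.2286 = 0.5513 = 55.1298%

55.1298%


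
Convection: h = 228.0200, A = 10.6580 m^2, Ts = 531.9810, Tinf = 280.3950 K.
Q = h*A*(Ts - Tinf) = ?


dT = 251.5860 K
Q = 228.0200 * 10.6580 * 251.5860 = 611413.6461 W

611413.6461 W


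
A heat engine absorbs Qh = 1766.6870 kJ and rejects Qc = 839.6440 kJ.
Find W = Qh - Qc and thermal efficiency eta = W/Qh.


W = 1766.6870 - 839.6440 = 927.0430 kJ
eta = 927.0430 / 1766.6870 = 0.5247 = 52.4735%

W = 927.0430 kJ, eta = 52.4735%


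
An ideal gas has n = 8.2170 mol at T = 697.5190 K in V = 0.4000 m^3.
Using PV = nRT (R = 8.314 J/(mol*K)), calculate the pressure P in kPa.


P = nRT/V = 8.2170 * 8.314 * 697.5190 / 0.4000
= 47651.8043 / 0.4000 = 119129.5107 Pa = 119.1295 kPa

119.1295 kPa


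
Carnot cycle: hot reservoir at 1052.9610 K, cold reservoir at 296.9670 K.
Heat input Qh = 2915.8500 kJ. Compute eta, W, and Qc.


eta = 1 - 296.9670/1052.9610 = 0.7180
W = 0.7180 * 2915.8500 = 2093.4917 kJ
Qc = 2915.8500 - 2093.4917 = 822.3583 kJ

eta = 71.7970%, W = 2093.4917 kJ, Qc = 822.3583 kJ


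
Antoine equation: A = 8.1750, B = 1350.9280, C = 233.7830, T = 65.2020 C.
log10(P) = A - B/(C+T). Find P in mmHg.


C+T = 298.9850
B/(C+T) = 4.5184
log10(P) = 8.1750 - 4.5184 = 3.6566
P = 10^3.6566 = 4535.4406 mmHg

4535.4406 mmHg


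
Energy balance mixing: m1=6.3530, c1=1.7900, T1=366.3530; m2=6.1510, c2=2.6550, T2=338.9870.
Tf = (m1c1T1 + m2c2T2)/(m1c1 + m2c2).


num = 9702.0832
den = 27.7028
Tf = 350.2206 K

350.2206 K


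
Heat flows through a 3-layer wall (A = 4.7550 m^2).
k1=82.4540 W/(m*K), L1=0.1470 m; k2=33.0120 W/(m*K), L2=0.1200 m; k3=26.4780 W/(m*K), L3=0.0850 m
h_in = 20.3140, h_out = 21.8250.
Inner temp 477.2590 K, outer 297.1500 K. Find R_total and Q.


R_conv_in = 1/(20.3140*4.7550) = 0.0104
R_1 = 0.1470/(82.4540*4.7550) = 0.0004
R_2 = 0.1200/(33.0120*4.7550) = 0.0008
R_3 = 0.0850/(26.4780*4.7550) = 0.0007
R_conv_out = 1/(21.8250*4.7550) = 0.0096
R_total = 0.0218 K/W
Q = 180.1090 / 0.0218 = 8260.6682 W

R_total = 0.0218 K/W, Q = 8260.6682 W


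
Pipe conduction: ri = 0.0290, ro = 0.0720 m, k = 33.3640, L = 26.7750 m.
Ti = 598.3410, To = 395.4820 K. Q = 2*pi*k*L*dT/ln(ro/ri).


dT = 202.8590 K
ln(ro/ri) = 0.9094
Q = 2*pi*33.3640*26.7750*202.8590 / 0.9094 = 1252105.6632 W

1252105.6632 W


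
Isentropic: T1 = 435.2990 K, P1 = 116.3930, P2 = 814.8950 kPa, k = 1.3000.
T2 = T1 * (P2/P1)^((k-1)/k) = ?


(k-1)/k = 0.2308
(P2/P1)^exp = 1.5669
T2 = 435.2990 * 1.5669 = 682.0685 K

682.0685 K


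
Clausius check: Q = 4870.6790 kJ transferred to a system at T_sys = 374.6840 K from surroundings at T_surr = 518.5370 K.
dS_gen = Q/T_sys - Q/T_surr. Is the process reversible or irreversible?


dS_sys = 4870.6790/374.6840 = 12.9994 kJ/K
dS_surr = -4870.6790/518.5370 = -9.3931 kJ/K
dS_gen = 12.9994 - 9.3931 = 3.6063 kJ/K (irreversible)

dS_gen = 3.6063 kJ/K, irreversible


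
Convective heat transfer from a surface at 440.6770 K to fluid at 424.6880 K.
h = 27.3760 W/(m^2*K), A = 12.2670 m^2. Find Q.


dT = 15.9890 K
Q = 27.3760 * 12.2670 * 15.9890 = 5369.4482 W

5369.4482 W


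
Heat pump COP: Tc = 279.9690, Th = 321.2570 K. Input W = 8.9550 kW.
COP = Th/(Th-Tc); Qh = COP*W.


COP = 321.2570 / 41.2880 = 7.7809
Qh = 7.7809 * 8.9550 = 69.6778 kW

COP = 7.7809, Qh = 69.6778 kW


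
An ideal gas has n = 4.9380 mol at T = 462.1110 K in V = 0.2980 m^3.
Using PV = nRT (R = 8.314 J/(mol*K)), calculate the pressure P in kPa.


P = nRT/V = 4.9380 * 8.314 * 462.1110 / 0.2980
= 18971.7508 / 0.2980 = 63663.5934 Pa = 63.6636 kPa

63.6636 kPa


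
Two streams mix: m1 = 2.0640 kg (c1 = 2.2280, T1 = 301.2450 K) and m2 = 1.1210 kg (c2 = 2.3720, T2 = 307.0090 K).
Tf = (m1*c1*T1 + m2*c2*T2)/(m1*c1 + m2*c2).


num = 2201.6435
den = 7.2576
Tf = 303.3568 K

303.3568 K


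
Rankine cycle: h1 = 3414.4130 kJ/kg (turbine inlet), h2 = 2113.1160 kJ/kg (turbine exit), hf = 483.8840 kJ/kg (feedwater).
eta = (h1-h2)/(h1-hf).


W = 1301.2970 kJ/kg
Q_in = 2930.5290 kJ/kg
eta = 0.4440 = 44.4048%

eta = 44.4048%


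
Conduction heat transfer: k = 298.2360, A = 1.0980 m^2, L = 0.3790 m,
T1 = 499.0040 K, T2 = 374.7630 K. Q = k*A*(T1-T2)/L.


dT = 124.2410 K
Q = 298.2360 * 1.0980 * 124.2410 / 0.3790 = 107346.5606 W

107346.5606 W


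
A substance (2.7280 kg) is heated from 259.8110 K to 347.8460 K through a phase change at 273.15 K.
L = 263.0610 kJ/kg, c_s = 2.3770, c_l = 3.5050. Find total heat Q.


Q1 (sensible, solid) = 2.7280 * 2.3770 * 13.3390 = 86.4962 kJ
Q2 (latent) = 2.7280 * 263.0610 = 717.6304 kJ
Q3 (sensible, liquid) = 2.7280 * 3.5050 * 74.6960 = 714.2163 kJ
Q_total = 1518.3428 kJ

1518.3428 kJ


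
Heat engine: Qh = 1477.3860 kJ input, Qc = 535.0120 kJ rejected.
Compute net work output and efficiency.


W = 1477.3860 - 535.0120 = 942.3740 kJ
eta = 942.3740 / 1477.3860 = 0.6379 = 63.7866%

W = 942.3740 kJ, eta = 63.7866%


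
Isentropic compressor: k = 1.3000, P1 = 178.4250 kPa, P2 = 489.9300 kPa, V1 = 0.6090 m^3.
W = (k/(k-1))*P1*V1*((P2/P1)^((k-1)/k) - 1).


(k-1)/k = 0.2308
(P2/P1)^exp = 1.2625
W = 4.3333 * 178.4250 * 0.6090 * (1.2625 - 1) = 123.6045 kJ

123.6045 kJ


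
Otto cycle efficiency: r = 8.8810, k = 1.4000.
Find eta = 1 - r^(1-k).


r^(k-1) = 2.3954
eta = 1 - 1/2.3954 = 0.5825 = 58.2540%

58.2540%


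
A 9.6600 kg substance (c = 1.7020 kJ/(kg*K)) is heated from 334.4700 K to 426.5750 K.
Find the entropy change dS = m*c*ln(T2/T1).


T2/T1 = 1.2754
ln(T2/T1) = 0.2432
dS = 9.6600 * 1.7020 * 0.2432 = 3.9992 kJ/K

3.9992 kJ/K


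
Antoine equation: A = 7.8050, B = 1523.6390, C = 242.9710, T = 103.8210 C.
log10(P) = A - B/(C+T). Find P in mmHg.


C+T = 346.7920
B/(C+T) = 4.3935
log10(P) = 7.8050 - 4.3935 = 3.4115
P = 10^3.4115 = 2579.1460 mmHg

2579.1460 mmHg


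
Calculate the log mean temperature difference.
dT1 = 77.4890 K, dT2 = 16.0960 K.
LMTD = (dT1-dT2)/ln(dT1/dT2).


dT1/dT2 = 4.8142
ln(dT1/dT2) = 1.5716
LMTD = 61.3930 / 1.5716 = 39.0649 K

39.0649 K


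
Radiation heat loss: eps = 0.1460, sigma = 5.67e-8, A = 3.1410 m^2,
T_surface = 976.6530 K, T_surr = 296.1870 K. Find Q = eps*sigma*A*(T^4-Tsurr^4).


T^4 = 9.0983e+11
Tsurr^4 = 7.6960e+09
Q = 0.1460 * 5.67e-8 * 3.1410 * 9.0214e+11 = 23457.1811 W

23457.1811 W


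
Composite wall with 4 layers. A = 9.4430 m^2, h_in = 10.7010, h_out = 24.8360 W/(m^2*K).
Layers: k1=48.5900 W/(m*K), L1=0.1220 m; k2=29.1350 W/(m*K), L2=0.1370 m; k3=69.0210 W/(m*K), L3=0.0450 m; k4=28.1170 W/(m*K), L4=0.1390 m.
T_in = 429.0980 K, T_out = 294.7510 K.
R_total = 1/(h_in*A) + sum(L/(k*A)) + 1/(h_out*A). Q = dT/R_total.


R_conv_in = 1/(10.7010*9.4430) = 0.0099
R_1 = 0.1220/(48.5900*9.4430) = 0.0003
R_2 = 0.1370/(29.1350*9.4430) = 0.0005
R_3 = 0.0450/(69.0210*9.4430) = 6.9043e-05
R_4 = 0.1390/(28.1170*9.4430) = 0.0005
R_conv_out = 1/(24.8360*9.4430) = 0.0043
R_total = 0.0155 K/W
Q = 134.3470 / 0.0155 = 8658.3498 W

R_total = 0.0155 K/W, Q = 8658.3498 W


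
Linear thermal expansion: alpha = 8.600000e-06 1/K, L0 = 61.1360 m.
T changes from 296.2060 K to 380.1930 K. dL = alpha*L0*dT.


dT = 83.9870 K
dL = 8.600000e-06 * 61.1360 * 83.9870 = 0.044158 m
L_final = 61.180158 m

dL = 0.044158 m


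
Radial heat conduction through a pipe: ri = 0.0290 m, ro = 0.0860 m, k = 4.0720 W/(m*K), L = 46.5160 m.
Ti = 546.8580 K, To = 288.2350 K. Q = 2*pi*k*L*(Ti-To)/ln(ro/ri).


dT = 258.6230 K
ln(ro/ri) = 1.0871
Q = 2*pi*4.0720*46.5160*258.6230 / 1.0871 = 283143.7884 W

283143.7884 W


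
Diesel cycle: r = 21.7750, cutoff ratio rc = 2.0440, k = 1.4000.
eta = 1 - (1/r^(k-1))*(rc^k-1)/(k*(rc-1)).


r^(k-1) = 3.4291
rc^k = 2.7207
eta = 0.6567 = 65.6694%

65.6694%


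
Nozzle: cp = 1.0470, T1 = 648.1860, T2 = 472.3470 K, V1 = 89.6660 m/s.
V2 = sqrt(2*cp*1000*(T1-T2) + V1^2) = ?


dT = 175.8390 K
2*cp*1000*dT = 368206.8660
V1^2 = 8039.9916
V2 = sqrt(376246.8576) = 613.3896 m/s

613.3896 m/s


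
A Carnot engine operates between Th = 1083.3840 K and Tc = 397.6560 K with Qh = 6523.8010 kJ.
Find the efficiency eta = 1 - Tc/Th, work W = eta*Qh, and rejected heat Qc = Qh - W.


eta = 1 - 397.6560/1083.3840 = 0.6330
W = 0.6330 * 6523.8010 = 4129.2404 kJ
Qc = 6523.8010 - 4129.2404 = 2394.5606 kJ

eta = 63.2950%, W = 4129.2404 kJ, Qc = 2394.5606 kJ


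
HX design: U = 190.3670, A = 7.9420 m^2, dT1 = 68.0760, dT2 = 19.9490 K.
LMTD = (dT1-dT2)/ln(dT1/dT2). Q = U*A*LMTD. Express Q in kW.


LMTD = 39.2091 K
Q = 190.3670 * 7.9420 * 39.2091 = 59279.9797 W = 59.2800 kW

59.2800 kW


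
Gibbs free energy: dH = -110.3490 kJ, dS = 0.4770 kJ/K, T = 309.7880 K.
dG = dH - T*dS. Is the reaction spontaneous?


T*dS = 309.7880 * 0.4770 = 147.7689 kJ
dG = -110.3490 - 147.7689 = -258.1179 kJ (spontaneous)

dG = -258.1179 kJ, spontaneous


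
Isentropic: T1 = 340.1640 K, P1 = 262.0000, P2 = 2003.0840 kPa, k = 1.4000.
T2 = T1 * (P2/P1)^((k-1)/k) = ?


(k-1)/k = 0.2857
(P2/P1)^exp = 1.7881
T2 = 340.1640 * 1.7881 = 608.2579 K

608.2579 K


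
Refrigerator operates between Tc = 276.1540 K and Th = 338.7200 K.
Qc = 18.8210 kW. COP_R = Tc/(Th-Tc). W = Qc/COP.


COP = 276.1540 / 62.5660 = 4.4138
W = 18.8210 / 4.4138 = 4.2641 kW

COP = 4.4138, W = 4.2641 kW


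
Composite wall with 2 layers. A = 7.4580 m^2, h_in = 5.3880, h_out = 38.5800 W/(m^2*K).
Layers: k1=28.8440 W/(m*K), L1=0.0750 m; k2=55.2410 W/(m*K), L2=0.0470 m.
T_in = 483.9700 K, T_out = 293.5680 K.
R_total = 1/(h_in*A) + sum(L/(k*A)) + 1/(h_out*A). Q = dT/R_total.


R_conv_in = 1/(5.3880*7.4580) = 0.0249
R_1 = 0.0750/(28.8440*7.4580) = 0.0003
R_2 = 0.0470/(55.2410*7.4580) = 0.0001
R_conv_out = 1/(38.5800*7.4580) = 0.0035
R_total = 0.0288 K/W
Q = 190.4020 / 0.0288 = 6605.6940 W

R_total = 0.0288 K/W, Q = 6605.6940 W


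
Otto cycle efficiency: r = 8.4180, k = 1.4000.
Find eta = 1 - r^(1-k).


r^(k-1) = 2.3447
eta = 1 - 1/2.3447 = 0.5735 = 57.3503%

57.3503%


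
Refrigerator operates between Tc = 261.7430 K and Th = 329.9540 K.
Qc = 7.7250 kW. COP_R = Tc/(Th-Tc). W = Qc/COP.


COP = 261.7430 / 68.2110 = 3.8373
W = 7.7250 / 3.8373 = 2.0132 kW

COP = 3.8373, W = 2.0132 kW


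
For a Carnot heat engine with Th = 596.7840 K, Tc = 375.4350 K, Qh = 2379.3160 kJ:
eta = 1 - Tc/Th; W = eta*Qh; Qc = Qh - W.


eta = 1 - 375.4350/596.7840 = 0.3709
W = 0.3709 * 2379.3160 = 882.4955 kJ
Qc = 2379.3160 - 882.4955 = 1496.8205 kJ

eta = 37.0903%, W = 882.4955 kJ, Qc = 1496.8205 kJ


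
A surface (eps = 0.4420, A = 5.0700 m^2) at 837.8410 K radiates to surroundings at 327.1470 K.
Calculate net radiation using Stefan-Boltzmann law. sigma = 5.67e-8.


T^4 = 4.9277e+11
Tsurr^4 = 1.1454e+10
Q = 0.4420 * 5.67e-8 * 5.0700 * 4.8132e+11 = 61156.9005 W

61156.9005 W


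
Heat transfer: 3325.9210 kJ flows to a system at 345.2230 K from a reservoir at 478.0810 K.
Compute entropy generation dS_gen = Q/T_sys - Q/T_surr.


dS_sys = 3325.9210/345.2230 = 9.6341 kJ/K
dS_surr = -3325.9210/478.0810 = -6.9568 kJ/K
dS_gen = 9.6341 - 6.9568 = 2.6773 kJ/K (irreversible)

dS_gen = 2.6773 kJ/K, irreversible


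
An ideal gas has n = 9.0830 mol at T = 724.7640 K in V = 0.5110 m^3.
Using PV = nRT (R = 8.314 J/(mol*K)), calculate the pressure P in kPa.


P = nRT/V = 9.0830 * 8.314 * 724.7640 / 0.5110
= 54731.3232 / 0.5110 = 107106.3076 Pa = 107.1063 kPa

107.1063 kPa


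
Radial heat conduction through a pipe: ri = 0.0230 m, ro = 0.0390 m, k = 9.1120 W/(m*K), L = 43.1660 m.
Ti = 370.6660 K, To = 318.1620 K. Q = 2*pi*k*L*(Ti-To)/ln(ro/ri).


dT = 52.5040 K
ln(ro/ri) = 0.5281
Q = 2*pi*9.1120*43.1660*52.5040 / 0.5281 = 245718.8052 W

245718.8052 W


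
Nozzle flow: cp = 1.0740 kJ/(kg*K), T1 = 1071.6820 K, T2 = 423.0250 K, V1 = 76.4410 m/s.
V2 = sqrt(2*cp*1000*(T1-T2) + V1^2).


dT = 648.6570 K
2*cp*1000*dT = 1393315.2360
V1^2 = 5843.2265
V2 = sqrt(1399158.4625) = 1182.8603 m/s

1182.8603 m/s


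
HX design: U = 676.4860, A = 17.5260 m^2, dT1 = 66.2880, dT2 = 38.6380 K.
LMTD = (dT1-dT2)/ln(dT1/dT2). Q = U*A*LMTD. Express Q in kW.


LMTD = 51.2253 K
Q = 676.4860 * 17.5260 * 51.2253 = 607331.6179 W = 607.3316 kW

607.3316 kW


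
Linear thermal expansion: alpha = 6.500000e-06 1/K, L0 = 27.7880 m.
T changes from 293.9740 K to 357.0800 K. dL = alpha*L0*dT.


dT = 63.1060 K
dL = 6.500000e-06 * 27.7880 * 63.1060 = 0.011398 m
L_final = 27.799398 m

dL = 0.011398 m


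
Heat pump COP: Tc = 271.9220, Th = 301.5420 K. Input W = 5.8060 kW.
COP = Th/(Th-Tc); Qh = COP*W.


COP = 301.5420 / 29.6200 = 10.1804
Qh = 10.1804 * 5.8060 = 59.1071 kW

COP = 10.1804, Qh = 59.1071 kW


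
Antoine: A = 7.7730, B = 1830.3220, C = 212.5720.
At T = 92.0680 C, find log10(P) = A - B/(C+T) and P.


C+T = 304.6400
B/(C+T) = 6.0081
log10(P) = 7.7730 - 6.0081 = 1.7649
P = 10^1.7649 = 58.1906 mmHg

58.1906 mmHg


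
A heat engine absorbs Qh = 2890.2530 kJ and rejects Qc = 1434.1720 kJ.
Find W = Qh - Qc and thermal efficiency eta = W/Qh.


W = 2890.2530 - 1434.1720 = 1456.0810 kJ
eta = 1456.0810 / 2890.2530 = 0.5038 = 50.3790%

W = 1456.0810 kJ, eta = 50.3790%


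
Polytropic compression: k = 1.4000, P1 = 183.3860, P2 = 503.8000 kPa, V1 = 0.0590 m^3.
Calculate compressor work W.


(k-1)/k = 0.2857
(P2/P1)^exp = 1.3347
W = 3.5000 * 183.3860 * 0.0590 * (1.3347 - 1) = 12.6765 kJ

12.6765 kJ


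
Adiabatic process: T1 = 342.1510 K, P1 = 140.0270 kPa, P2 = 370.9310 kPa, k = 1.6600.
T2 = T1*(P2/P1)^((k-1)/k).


(k-1)/k = 0.3976
(P2/P1)^exp = 1.4730
T2 = 342.1510 * 1.4730 = 504.0004 K

504.0004 K


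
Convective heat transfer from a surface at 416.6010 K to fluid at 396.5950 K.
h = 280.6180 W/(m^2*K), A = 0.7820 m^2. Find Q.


dT = 20.0060 K
Q = 280.6180 * 0.7820 * 20.0060 = 4390.1822 W

4390.1822 W


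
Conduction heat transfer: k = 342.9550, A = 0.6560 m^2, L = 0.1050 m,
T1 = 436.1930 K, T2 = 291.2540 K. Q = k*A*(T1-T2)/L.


dT = 144.9390 K
Q = 342.9550 * 0.6560 * 144.9390 / 0.1050 = 310553.8658 W

310553.8658 W


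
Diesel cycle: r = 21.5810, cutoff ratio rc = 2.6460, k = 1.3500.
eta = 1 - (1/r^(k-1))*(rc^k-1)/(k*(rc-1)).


r^(k-1) = 2.9304
rc^k = 3.7196
eta = 0.5823 = 58.2346%

58.2346%


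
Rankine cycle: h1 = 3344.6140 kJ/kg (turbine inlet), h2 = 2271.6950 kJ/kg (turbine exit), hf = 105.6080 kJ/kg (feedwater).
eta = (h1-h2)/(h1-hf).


W = 1072.9190 kJ/kg
Q_in = 3239.0060 kJ/kg
eta = 0.3312 = 33.1249%

eta = 33.1249%


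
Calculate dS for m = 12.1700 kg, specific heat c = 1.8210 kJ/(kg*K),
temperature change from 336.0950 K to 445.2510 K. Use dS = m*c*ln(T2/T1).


T2/T1 = 1.3248
ln(T2/T1) = 0.2812
dS = 12.1700 * 1.8210 * 0.2812 = 6.2328 kJ/K

6.2328 kJ/K


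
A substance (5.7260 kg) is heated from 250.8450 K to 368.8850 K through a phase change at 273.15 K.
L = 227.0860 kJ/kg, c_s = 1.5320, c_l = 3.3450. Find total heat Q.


Q1 (sensible, solid) = 5.7260 * 1.5320 * 22.3050 = 195.6646 kJ
Q2 (latent) = 5.7260 * 227.0860 = 1300.2944 kJ
Q3 (sensible, liquid) = 5.7260 * 3.3450 * 95.7350 = 1833.6575 kJ
Q_total = 3329.6165 kJ

3329.6165 kJ


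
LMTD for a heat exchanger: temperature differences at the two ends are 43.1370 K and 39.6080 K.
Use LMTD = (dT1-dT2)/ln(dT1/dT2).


dT1/dT2 = 1.0891
ln(dT1/dT2) = 0.0853
LMTD = 3.5290 / 0.0853 = 41.3474 K

41.3474 K


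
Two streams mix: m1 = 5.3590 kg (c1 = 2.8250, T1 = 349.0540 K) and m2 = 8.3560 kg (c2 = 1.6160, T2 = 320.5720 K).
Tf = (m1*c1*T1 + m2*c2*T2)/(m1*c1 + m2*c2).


num = 9613.1682
den = 28.6425
Tf = 335.6264 K

335.6264 K


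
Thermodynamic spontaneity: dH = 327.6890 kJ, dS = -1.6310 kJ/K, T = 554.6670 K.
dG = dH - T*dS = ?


T*dS = 554.6670 * -1.6310 = -904.6619 kJ
dG = 327.6890 + 904.6619 = 1232.3509 kJ (non-spontaneous)

dG = 1232.3509 kJ, non-spontaneous


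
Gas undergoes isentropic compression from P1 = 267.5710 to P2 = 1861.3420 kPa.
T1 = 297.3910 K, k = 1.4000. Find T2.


(k-1)/k = 0.2857
(P2/P1)^exp = 1.7405
T2 = 297.3910 * 1.7405 = 517.6186 K

517.6186 K


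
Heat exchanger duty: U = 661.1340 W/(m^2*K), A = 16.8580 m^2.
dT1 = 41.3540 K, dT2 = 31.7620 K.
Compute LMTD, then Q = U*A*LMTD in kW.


LMTD = 36.3473 K
Q = 661.1340 * 16.8580 * 36.3473 = 405105.1045 W = 405.1051 kW

405.1051 kW


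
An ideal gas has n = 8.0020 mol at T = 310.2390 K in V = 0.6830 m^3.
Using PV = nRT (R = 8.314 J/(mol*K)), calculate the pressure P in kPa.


P = nRT/V = 8.0020 * 8.314 * 310.2390 / 0.6830
= 20639.7750 / 0.6830 = 30219.2899 Pa = 30.2193 kPa

30.2193 kPa
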